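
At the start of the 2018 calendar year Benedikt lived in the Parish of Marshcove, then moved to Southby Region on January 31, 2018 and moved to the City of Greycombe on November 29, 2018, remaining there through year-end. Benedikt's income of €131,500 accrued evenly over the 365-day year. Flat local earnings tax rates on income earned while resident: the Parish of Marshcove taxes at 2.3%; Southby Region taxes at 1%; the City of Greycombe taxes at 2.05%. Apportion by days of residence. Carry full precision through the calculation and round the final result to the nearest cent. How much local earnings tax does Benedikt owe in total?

The Parish of Marshcove, January 1 – January 30, 2018: 30 days → €131,500 × 2.3% × 30/365 = €248.5890
Southby Region, January 31 – November 28, 2018: 302 days → €131,500 × 1% × 302/365 = €1,088.0274
The City of Greycombe, November 29 – December 31, 2018: 33 days → €131,500 × 2.05% × 33/365 = €243.7253
Total = €1,580.3418

€1,580.34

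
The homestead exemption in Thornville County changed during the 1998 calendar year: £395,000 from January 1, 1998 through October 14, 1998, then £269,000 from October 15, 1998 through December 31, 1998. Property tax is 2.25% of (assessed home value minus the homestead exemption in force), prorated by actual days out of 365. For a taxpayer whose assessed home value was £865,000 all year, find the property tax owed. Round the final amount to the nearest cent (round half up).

January 1 – October 14, 1998: 287 days, exemption £395,000 → (£865,000 − £395,000) × 2.25% × 287/365 = £8,315.1370
October 15 – December 31, 1998: 78 days, exemption £269,000 → (£865,000 − £269,000) × 2.25% × 78/365 = £2,865.6986
Total = £11,180.8356

£11,180.84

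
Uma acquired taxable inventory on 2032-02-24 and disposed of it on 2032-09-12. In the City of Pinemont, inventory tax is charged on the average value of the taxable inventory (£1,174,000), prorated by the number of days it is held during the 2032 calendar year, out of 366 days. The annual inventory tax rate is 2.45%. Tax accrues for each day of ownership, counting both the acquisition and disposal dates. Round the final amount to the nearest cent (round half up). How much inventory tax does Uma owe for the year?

Days held (2032-02-24 to 2032-09-12): 202 out of 366
Tax = £1,174,000 × 2.45% × 202/366 = £15,874.6612

£15,874.66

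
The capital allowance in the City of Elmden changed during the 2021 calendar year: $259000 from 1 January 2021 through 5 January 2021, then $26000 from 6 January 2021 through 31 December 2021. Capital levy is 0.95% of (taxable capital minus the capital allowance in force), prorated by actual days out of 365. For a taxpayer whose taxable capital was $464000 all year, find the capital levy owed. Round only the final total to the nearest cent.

$4130.68

1 January – 5 January 2021: 5 days, exemption $259000 → ($464000 − $259000) × 0.95% × 5/365 = $26.6781
6 January – 31 December 2021: 360 days, exemption $26000 → ($464000 − $26000) × 0.95% × 360/365 = $4104.0000
Total = $4130.6781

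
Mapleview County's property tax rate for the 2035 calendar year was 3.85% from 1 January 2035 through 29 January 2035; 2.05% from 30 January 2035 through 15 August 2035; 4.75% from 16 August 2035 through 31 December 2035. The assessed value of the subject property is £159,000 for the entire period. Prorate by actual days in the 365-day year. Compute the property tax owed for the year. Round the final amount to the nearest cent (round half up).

1 January – 29 January 2035: 29 days at 3.85% → £159,000 × 3.85% × 29/365 = £486.3658
30 January – 15 August 2035: 198 days at 2.05% → £159,000 × 2.05% × 198/365 = £1,768.1671
16 August – 31 December 2035: 138 days at 4.75% → £159,000 × 4.75% × 138/365 = £2,855.4658
Total = £5,109.9986

£5,110.00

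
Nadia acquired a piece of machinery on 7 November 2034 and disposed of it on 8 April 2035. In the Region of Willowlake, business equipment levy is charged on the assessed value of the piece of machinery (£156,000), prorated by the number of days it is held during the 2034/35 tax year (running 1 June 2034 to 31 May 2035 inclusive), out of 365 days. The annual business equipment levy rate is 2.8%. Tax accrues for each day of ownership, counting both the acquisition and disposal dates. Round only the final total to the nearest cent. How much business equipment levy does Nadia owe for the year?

£1,830.97

Days held (7 November 2034 – 8 April 2035): 153 out of 365
Tax = £156,000 × 2.8% × 153/365 = £1,830.9699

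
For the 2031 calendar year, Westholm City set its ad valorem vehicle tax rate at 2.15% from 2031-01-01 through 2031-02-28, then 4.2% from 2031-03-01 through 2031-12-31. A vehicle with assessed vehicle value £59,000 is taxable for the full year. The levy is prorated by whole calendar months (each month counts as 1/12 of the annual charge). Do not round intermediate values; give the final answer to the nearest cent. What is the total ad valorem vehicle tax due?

£2,276.42

2031-01-01 to 2031-02-28: 2 months at 2.15% → £59,000 × 2.15% × 2/12 = £211.4167
2031-03-01 to 2031-12-31: 10 months at 4.2% → £59,000 × 4.2% × 10/12 = £2,065.0000
Total = £2,276.4167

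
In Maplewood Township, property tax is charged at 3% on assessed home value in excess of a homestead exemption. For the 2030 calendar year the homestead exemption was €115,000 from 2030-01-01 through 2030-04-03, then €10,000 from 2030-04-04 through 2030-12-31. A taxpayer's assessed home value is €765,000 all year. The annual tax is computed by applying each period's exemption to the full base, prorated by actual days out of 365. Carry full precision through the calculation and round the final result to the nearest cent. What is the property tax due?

2030-01-01 to 2030-04-03: 93 days, exemption €115,000 → (€765,000 − €115,000) × 3% × 93/365 = €4,968.4932
2030-04-04 to 2030-12-31: 272 days, exemption €10,000 → (€765,000 − €10,000) × 3% × 272/365 = €16,878.9041
Total = €21,847.3973

€21,847.40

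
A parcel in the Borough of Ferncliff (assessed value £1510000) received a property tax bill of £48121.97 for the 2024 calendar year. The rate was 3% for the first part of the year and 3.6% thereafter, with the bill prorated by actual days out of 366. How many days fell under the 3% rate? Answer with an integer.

Let d = days at the first rate; then 366 − d days at the second rate.
£1510000 × [3%·d + 3.6%·(366−d)] / 366 = £48121.97
Solving gives d = 252, so the new rate took effect on 9 Sep 2024.

252 days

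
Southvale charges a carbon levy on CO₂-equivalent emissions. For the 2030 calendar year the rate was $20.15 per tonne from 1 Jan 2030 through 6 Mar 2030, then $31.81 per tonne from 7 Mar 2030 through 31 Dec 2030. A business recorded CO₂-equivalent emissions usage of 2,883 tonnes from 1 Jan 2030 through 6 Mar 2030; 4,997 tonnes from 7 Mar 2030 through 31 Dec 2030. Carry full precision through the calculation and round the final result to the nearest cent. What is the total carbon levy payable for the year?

1 Jan – 6 Mar 2030: 2,883 tonnes at $20.15/tonne → $58092.45
7 Mar – 31 Dec 2030: 4,997 tonnes at $31.81/tonne → $158954.57

$217047.02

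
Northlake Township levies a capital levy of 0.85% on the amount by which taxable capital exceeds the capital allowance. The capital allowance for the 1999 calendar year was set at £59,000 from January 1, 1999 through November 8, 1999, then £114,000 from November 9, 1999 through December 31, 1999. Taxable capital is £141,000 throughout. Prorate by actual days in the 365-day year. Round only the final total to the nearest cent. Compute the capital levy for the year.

£629.12

January 1 – November 8, 1999: 312 days, exemption £59,000 → (£141,000 − £59,000) × 0.85% × 312/365 = £595.7918
November 9 – December 31, 1999: 53 days, exemption £114,000 → (£141,000 − £114,000) × 0.85% × 53/365 = £33.3247
Total = £629.1164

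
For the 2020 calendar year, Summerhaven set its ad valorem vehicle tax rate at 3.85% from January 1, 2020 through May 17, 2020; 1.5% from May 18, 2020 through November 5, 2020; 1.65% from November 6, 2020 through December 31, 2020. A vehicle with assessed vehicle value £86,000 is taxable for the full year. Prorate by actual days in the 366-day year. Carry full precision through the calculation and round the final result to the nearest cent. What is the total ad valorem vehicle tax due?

£2,071.75

January 1 – May 17, 2020: 138 days at 3.85% → £86,000 × 3.85% × 138/366 = £1,248.4098
May 18 – November 5, 2020: 172 days at 1.5% → £86,000 × 1.5% × 172/366 = £606.2295
November 6 – December 31, 2020: 56 days at 1.65% → £86,000 × 1.65% × 56/366 = £217.1148
Total = £2,071.7541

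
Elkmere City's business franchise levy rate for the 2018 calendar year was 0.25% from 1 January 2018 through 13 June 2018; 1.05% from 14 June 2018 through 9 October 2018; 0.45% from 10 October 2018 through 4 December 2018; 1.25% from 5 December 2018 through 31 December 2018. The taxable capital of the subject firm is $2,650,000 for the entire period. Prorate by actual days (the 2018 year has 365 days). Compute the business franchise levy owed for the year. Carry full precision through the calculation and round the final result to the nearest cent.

$16,252.12

1 January – 13 June 2018: 164 days at 0.25% → $2,650,000 × 0.25% × 164/365 = $2,976.7123
14 June – 9 October 2018: 118 days at 1.05% → $2,650,000 × 1.05% × 118/365 = $8,995.4795
10 October – 4 December 2018: 56 days at 0.45% → $2,650,000 × 0.45% × 56/365 = $1,829.5890
5 December – 31 December 2018: 27 days at 1.25% → $2,650,000 × 1.25% × 27/365 = $2,450.3425
Total = $16,252.1233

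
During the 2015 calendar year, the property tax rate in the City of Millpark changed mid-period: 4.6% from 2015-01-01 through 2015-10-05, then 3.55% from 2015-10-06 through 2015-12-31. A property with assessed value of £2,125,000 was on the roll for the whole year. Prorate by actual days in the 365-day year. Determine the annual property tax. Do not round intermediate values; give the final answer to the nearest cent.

2015-01-01 to 2015-10-05: 278 days at 4.6% → £2,125,000 × 4.6% × 278/365 = £74,450.6849
2015-10-06 to 2015-12-31: 87 days at 3.55% → £2,125,000 × 3.55% × 87/365 = £17,980.9932
Total = £92,431.6781

£92,431.68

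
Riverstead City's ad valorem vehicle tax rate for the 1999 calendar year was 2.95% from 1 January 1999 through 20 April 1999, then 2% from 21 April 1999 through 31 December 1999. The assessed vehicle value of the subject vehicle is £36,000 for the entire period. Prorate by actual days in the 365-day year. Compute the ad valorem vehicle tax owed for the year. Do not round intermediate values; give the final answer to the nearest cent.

£823.07

1 January – 20 April 1999: 110 days at 2.95% → £36,000 × 2.95% × 110/365 = £320.0548
21 April – 31 December 1999: 255 days at 2% → £36,000 × 2% × 255/365 = £503.0137
Total = £823.0685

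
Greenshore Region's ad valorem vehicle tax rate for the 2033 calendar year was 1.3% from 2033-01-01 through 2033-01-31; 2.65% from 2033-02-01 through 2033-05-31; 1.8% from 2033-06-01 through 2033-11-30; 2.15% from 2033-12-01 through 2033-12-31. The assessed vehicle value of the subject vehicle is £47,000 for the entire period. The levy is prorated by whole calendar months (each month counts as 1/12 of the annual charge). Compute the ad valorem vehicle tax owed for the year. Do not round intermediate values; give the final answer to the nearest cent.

2033-01-01 to 2033-01-31: 1 month at 1.3% → £47,000 × 1.3% × 1/12 = £50.9167
2033-02-01 to 2033-05-31: 4 months at 2.65% → £47,000 × 2.65% × 4/12 = £415.1667
2033-06-01 to 2033-11-30: 6 months at 1.8% → £47,000 × 1.8% × 6/12 = £423.0000
2033-12-01 to 2033-12-31: 1 month at 2.15% → £47,000 × 2.15% × 1/12 = £84.2083
Total = £973.2917

£973.29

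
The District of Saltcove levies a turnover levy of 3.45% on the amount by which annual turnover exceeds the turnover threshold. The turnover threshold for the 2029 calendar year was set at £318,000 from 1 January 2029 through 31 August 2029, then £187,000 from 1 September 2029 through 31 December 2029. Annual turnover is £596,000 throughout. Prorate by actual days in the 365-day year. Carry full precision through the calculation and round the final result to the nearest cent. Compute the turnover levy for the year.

£11,101.63

1 January – 31 August 2029: 243 days, exemption £318,000 → (£596,000 − £318,000) × 3.45% × 243/365 = £6,385.2411
1 September – 31 December 2029: 122 days, exemption £187,000 → (£596,000 − £187,000) × 3.45% × 122/365 = £4,716.3863
Total = £11,101.6274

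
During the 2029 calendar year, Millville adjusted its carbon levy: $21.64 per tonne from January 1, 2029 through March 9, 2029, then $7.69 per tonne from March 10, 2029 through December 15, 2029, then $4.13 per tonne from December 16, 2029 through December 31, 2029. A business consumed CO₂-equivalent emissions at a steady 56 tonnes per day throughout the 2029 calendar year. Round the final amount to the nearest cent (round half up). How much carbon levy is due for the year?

January 1 – March 9, 2029: 68 days × 56 tonnes/day = 3,808 tonnes at $21.64/tonne → $82405.12
March 10 – December 15, 2029: 281 days × 56 tonnes/day = 15,736 tonnes at $7.69/tonne → $121009.84
December 16 – December 31, 2029: 16 days × 56 tonnes/day = 896 tonnes at $4.13/tonne → $3700.48

$207115.44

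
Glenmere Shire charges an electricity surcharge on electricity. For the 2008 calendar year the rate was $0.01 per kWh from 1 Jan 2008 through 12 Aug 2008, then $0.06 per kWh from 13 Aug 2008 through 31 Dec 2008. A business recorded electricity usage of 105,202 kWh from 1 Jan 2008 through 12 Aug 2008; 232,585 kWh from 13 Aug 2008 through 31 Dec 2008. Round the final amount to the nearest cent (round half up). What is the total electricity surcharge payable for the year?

$15007.12

1 Jan – 12 Aug 2008: 105,202 kWh at $0.01/kWh → $1052.02
13 Aug – 31 Dec 2008: 232,585 kWh at $0.06/kWh → $13955.10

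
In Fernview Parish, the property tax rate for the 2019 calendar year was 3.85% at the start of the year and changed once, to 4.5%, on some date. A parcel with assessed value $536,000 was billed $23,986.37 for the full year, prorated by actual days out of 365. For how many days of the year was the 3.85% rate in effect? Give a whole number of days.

Let d = days at the first rate; then 365 − d days at the second rate.
$536,000 × [3.85%·d + 4.5%·(365−d)] / 365 = $23,986.37
Solving gives d = 14, so the new rate took effect on 15 Jan 2019.

14 days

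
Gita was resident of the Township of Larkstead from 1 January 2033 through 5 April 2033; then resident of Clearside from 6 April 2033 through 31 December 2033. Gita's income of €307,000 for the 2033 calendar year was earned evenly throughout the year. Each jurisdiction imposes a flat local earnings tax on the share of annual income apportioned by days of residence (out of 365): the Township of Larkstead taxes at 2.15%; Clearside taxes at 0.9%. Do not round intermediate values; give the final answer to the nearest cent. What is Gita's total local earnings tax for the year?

€3,761.80

The Township of Larkstead, 1 January – 5 April 2033: 95 days → €307,000 × 2.15% × 95/365 = €1,717.9384
Clearside, 6 April – 31 December 2033: 270 days → €307,000 × 0.9% × 270/365 = €2,043.8630
Total = €3,761.8014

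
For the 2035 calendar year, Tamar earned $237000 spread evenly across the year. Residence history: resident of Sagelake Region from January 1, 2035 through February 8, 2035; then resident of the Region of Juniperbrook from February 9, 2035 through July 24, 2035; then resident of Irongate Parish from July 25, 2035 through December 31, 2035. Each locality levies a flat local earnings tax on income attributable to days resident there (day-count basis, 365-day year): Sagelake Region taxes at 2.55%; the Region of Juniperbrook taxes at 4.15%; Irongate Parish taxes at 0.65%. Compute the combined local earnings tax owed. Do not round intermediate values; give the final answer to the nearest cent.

Sagelake Region, January 1 – February 8, 2035: 39 days → $237000 × 2.55% × 39/365 = $645.7438
The Region of Juniperbrook, February 9 – July 24, 2035: 166 days → $237000 × 4.15% × 166/365 = $4473.1315
Irongate Parish, July 25 – December 31, 2035: 160 days → $237000 × 0.65% × 160/365 = $675.2877
Total = $5794.1630

$5794.16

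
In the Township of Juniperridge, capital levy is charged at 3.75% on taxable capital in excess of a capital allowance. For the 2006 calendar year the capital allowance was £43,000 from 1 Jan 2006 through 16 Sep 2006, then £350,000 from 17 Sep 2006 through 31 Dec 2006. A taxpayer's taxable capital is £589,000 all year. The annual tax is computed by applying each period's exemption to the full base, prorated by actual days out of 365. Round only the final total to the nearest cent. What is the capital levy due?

£17,131.64

1 Jan – 16 Sep 2006: 259 days, exemption £43,000 → (£589,000 − £43,000) × 3.75% × 259/365 = £14,528.8356
17 Sep – 31 Dec 2006: 106 days, exemption £350,000 → (£589,000 − £350,000) × 3.75% × 106/365 = £2,602.8082
Total = £17,131.6438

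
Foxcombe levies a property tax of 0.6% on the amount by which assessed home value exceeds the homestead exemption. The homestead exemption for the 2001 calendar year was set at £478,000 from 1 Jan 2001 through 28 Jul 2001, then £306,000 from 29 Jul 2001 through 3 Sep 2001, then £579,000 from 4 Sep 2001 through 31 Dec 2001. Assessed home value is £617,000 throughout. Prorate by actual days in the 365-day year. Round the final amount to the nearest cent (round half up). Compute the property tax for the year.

1 Jan – 28 Jul 2001: 209 days, exemption £478,000 → (£617,000 − £478,000) × 0.6% × 209/365 = £477.5507
29 Jul – 3 Sep 2001: 37 days, exemption £306,000 → (£617,000 − £306,000) × 0.6% × 37/365 = £189.1562
4 Sep – 31 Dec 2001: 119 days, exemption £579,000 → (£617,000 − £579,000) × 0.6% × 119/365 = £74.3342
Total = £741.0411

£741.04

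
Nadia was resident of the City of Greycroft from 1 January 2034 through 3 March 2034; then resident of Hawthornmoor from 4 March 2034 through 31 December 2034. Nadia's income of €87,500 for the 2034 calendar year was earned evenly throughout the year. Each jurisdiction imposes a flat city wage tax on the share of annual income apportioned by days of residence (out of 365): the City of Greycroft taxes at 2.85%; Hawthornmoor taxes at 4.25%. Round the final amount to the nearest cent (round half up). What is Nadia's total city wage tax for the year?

The City of Greycroft, 1 January – 3 March 2034: 62 days → €87,500 × 2.85% × 62/365 = €423.5959
Hawthornmoor, 4 March – 31 December 2034: 303 days → €87,500 × 4.25% × 303/365 = €3,087.0719
Total = €3,510.6678

€3,510.67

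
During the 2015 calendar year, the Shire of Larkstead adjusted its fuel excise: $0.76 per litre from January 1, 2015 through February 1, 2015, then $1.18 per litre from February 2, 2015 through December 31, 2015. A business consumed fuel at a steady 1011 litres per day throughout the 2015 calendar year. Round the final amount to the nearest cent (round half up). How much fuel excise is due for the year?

January 1 – February 1, 2015: 32 days × 1011 litres/day = 32,352 litres at $0.76/litre → $24587.52
February 2 – December 31, 2015: 333 days × 1011 litres/day = 336,663 litres at $1.18/litre → $397262.34

$421849.86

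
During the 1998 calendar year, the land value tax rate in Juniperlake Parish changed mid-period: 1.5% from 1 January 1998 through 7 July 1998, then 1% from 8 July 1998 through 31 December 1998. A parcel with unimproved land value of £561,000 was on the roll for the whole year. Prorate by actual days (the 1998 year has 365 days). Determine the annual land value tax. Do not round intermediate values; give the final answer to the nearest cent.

1 January – 7 July 1998: 188 days at 1.5% → £561,000 × 1.5% × 188/365 = £4,334.3014
8 July – 31 December 1998: 177 days at 1% → £561,000 × 1% × 177/365 = £2,720.4658
Total = £7,054.7671

£7,054.77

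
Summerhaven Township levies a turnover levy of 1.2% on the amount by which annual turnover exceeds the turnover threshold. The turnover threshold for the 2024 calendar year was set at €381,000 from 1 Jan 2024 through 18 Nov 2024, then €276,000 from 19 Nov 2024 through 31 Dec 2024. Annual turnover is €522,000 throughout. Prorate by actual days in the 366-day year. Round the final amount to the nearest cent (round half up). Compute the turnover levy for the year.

1 Jan – 18 Nov 2024: 323 days, exemption €381,000 → (€522,000 − €381,000) × 1.2% × 323/366 = €1,493.2131
19 Nov – 31 Dec 2024: 43 days, exemption €276,000 → (€522,000 − €276,000) × 1.2% × 43/366 = €346.8197
Total = €1,840.0328

€1,840.03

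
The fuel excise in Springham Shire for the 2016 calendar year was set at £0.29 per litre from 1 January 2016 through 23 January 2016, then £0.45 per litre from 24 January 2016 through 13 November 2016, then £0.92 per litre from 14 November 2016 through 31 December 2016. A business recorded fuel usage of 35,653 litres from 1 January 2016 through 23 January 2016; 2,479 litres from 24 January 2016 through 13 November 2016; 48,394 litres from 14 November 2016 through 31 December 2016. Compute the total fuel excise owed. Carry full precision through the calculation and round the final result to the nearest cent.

1 January – 23 January 2016: 35,653 litres at £0.29/litre → £10,339.37
24 January – 13 November 2016: 2,479 litres at £0.45/litre → £1,115.55
14 November – 31 December 2016: 48,394 litres at £0.92/litre → £44,522.48

£55,977.40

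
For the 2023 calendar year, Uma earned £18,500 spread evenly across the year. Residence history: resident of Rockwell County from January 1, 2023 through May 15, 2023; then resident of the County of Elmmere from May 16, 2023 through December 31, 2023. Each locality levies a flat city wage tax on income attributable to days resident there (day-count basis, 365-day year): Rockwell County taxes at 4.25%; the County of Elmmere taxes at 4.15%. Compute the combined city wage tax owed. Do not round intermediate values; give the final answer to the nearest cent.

Rockwell County, January 1 – May 15, 2023: 135 days → £18,500 × 4.25% × 135/365 = £290.8048
The County of Elmmere, May 16 – December 31, 2023: 230 days → £18,500 × 4.15% × 230/365 = £483.7877
Total = £774.5925

£774.59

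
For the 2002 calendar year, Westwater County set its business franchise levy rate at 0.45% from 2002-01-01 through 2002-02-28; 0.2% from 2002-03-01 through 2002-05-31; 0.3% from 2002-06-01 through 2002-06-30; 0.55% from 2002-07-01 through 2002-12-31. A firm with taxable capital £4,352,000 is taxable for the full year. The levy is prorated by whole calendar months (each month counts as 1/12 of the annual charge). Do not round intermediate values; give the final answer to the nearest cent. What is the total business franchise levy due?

£18,496.00

2002-01-01 to 2002-02-28: 2 months at 0.45% → £4,352,000 × 0.45% × 2/12 = £3,264.0000
2002-03-01 to 2002-05-31: 3 months at 0.2% → £4,352,000 × 0.2% × 3/12 = £2,176.0000
2002-06-01 to 2002-06-30: 1 month at 0.3% → £4,352,000 × 0.3% × 1/12 = £1,088.0000
2002-07-01 to 2002-12-31: 6 months at 0.55% → £4,352,000 × 0.55% × 6/12 = £11,968.0000
Total = £18,496.0000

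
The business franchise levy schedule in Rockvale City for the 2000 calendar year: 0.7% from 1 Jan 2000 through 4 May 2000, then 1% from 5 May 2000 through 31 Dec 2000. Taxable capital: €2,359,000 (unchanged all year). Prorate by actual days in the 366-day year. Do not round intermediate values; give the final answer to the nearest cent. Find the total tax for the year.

1 Jan – 4 May 2000: 125 days at 0.7% → €2,359,000 × 0.7% × 125/366 = €5,639.6858
5 May – 31 Dec 2000: 241 days at 1% → €2,359,000 × 1% × 241/366 = €15,533.3060
Total = €21,172.9918

€21,172.99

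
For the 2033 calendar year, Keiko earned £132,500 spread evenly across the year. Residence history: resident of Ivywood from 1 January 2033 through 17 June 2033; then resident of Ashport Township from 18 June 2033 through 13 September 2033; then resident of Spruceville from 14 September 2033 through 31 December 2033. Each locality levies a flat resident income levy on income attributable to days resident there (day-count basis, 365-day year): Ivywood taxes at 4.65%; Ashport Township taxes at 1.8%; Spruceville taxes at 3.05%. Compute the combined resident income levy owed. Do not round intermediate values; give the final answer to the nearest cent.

£4,617.72

Ivywood, 1 January – 17 June 2033: 168 days → £132,500 × 4.65% × 168/365 = £2,835.8630
Ashport Township, 18 June – 13 September 2033: 88 days → £132,500 × 1.8% × 88/365 = £575.0137
Spruceville, 14 September – 31 December 2033: 109 days → £132,500 × 3.05% × 109/365 = £1,206.8390
Total = £4,617.7158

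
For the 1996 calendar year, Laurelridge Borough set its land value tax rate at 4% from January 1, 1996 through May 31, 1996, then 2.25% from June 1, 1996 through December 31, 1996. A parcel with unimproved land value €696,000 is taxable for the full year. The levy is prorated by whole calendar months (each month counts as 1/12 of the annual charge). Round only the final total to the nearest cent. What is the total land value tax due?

€20,735.00

January 1 – May 31, 1996: 5 months at 4% → €696,000 × 4% × 5/12 = €11,600.0000
June 1 – December 31, 1996: 7 months at 2.25% → €696,000 × 2.25% × 7/12 = €9,135.0000
Total = €20,735.0000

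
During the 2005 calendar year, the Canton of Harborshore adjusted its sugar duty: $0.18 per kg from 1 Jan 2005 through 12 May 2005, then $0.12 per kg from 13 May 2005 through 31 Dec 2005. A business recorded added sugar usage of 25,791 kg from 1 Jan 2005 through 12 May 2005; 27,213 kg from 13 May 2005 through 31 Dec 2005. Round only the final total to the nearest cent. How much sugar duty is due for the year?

$7,907.94

1 Jan – 12 May 2005: 25,791 kg at $0.18/kg → $4,642.38
13 May – 31 Dec 2005: 27,213 kg at $0.12/kg → $3,265.56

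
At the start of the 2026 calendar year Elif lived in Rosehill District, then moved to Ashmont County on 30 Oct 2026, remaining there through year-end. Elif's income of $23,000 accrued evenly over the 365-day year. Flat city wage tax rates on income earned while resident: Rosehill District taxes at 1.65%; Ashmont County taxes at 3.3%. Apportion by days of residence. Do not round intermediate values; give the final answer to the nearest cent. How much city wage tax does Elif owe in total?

$445.00

Rosehill District, 1 Jan – 29 Oct 2026: 302 days → $23,000 × 1.65% × 302/365 = $313.9973
Ashmont County, 30 Oct – 31 Dec 2026: 63 days → $23,000 × 3.3% × 63/365 = $131.0055
Total = $445.0027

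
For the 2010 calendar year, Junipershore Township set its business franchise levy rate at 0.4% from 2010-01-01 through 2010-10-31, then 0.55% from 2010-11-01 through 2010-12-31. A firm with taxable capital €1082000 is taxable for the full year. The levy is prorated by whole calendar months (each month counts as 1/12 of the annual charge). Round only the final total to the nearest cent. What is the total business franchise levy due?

2010-01-01 to 2010-10-31: 10 months at 0.4% → €1082000 × 0.4% × 10/12 = €3606.6667
2010-11-01 to 2010-12-31: 2 months at 0.55% → €1082000 × 0.55% × 2/12 = €991.8333
Total = €4598.5000

€4598.50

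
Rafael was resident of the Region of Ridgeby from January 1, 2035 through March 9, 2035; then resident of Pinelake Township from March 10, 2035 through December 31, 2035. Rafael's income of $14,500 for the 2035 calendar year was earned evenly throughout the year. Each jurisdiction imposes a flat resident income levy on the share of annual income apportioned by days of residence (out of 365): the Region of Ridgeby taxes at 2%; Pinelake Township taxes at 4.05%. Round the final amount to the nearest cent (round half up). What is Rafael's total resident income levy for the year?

$531.87

The Region of Ridgeby, January 1 – March 9, 2035: 68 days → $14,500 × 2% × 68/365 = $54.0274
Pinelake Township, March 10 – December 31, 2035: 297 days → $14,500 × 4.05% × 297/365 = $477.8445
Total = $531.8719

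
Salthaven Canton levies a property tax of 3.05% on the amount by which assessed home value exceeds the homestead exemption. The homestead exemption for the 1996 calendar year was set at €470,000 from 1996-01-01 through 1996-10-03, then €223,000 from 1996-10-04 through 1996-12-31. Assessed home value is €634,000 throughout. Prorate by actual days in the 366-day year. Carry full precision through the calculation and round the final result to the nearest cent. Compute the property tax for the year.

€6,833.92

1996-01-01 to 1996-10-03: 277 days, exemption €470,000 → (€634,000 − €470,000) × 3.05% × 277/366 = €3,785.6667
1996-10-04 to 1996-12-31: 89 days, exemption €223,000 → (€634,000 − €223,000) × 3.05% × 89/366 = €3,048.2500
Total = €6,833.9167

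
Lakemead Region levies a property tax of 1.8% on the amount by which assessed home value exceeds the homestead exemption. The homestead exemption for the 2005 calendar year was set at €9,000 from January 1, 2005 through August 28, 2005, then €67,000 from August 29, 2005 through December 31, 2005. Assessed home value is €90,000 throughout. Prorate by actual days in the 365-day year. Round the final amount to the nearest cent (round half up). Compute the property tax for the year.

€1,100.47

January 1 – August 28, 2005: 240 days, exemption €9,000 → (€90,000 − €9,000) × 1.8% × 240/365 = €958.6849
August 29 – December 31, 2005: 125 days, exemption €67,000 → (€90,000 − €67,000) × 1.8% × 125/365 = €141.7808
Total = €1,100.4658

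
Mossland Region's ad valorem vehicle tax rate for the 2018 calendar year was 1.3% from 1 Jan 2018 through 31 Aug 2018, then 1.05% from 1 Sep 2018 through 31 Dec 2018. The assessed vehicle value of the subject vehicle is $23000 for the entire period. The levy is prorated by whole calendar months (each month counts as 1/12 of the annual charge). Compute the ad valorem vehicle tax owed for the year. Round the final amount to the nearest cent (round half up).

1 Jan – 31 Aug 2018: 8 months at 1.3% → $23000 × 1.3% × 8/12 = $199.3333
1 Sep – 31 Dec 2018: 4 months at 1.05% → $23000 × 1.05% × 4/12 = $80.5000
Total = $279.8333

$279.83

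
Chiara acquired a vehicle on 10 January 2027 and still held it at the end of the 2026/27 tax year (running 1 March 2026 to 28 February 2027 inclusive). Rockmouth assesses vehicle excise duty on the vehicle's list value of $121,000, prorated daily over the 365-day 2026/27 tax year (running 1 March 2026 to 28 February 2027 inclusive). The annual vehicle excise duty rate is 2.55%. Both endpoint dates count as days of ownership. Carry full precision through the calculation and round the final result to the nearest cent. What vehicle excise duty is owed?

$422.67

Days held (10 January – 28 February 2027): 50 out of 365
Tax = $121,000 × 2.55% × 50/365 = $422.6712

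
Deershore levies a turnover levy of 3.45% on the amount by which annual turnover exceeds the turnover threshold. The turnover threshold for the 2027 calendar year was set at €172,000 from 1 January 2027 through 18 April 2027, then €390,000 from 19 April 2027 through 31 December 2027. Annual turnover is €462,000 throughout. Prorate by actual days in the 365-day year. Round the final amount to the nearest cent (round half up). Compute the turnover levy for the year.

1 January – 18 April 2027: 108 days, exemption €172,000 → (€462,000 − €172,000) × 3.45% × 108/365 = €2,960.3836
19 April – 31 December 2027: 257 days, exemption €390,000 → (€462,000 − €390,000) × 3.45% × 257/365 = €1,749.0082
Total = €4,709.3918

€4,709.39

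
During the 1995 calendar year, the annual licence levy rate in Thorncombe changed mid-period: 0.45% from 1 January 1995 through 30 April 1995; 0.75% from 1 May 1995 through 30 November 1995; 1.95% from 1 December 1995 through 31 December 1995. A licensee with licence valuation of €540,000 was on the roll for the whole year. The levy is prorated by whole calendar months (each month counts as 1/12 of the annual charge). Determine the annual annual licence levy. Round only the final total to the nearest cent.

€4,050.00

1 January – 30 April 1995: 4 months at 0.45% → €540,000 × 0.45% × 4/12 = €810.0000
1 May – 30 November 1995: 7 months at 0.75% → €540,000 × 0.75% × 7/12 = €2,362.5000
1 December – 31 December 1995: 1 month at 1.95% → €540,000 × 1.95% × 1/12 = €877.5000
Total = €4,050.0000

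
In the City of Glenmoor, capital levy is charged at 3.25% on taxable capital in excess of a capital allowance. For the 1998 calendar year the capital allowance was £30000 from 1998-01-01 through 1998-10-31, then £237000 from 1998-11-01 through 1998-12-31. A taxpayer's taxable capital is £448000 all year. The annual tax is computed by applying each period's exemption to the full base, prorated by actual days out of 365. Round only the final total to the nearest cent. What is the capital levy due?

1998-01-01 to 1998-10-31: 304 days, exemption £30000 → (£448000 − £30000) × 3.25% × 304/365 = £11314.6301
1998-11-01 to 1998-12-31: 61 days, exemption £237000 → (£448000 − £237000) × 3.25% × 61/365 = £1146.0479
Total = £12460.6781

£12460.68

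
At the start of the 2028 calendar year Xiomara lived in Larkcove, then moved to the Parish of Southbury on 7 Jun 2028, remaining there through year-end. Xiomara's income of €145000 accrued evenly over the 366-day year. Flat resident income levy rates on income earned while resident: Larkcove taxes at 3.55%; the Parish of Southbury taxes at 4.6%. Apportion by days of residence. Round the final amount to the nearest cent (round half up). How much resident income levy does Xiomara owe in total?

Larkcove, 1 Jan – 6 Jun 2028: 158 days → €145000 × 3.55% × 158/366 = €2222.1448
The Parish of Southbury, 7 Jun – 31 Dec 2028: 208 days → €145000 × 4.6% × 208/366 = €3790.6011
Total = €6012.7459

€6012.75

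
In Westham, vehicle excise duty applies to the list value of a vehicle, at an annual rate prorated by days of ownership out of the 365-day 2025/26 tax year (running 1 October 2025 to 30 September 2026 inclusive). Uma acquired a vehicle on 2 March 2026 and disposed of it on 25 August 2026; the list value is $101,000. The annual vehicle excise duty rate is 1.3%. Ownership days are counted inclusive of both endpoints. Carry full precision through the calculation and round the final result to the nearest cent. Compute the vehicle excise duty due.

$636.72

Days held (2 March – 25 August 2026): 177 out of 365
Tax = $101,000 × 1.3% × 177/365 = $636.7151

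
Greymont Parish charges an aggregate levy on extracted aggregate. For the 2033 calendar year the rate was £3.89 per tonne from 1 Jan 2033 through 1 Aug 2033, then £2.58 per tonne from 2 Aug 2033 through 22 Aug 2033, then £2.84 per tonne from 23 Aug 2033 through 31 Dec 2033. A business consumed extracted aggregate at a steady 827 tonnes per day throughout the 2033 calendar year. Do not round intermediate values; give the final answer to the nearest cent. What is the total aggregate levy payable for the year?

£1,037,711.33

1 Jan – 1 Aug 2033: 213 days × 827 tonnes/day = 176,151 tonnes at £3.89/tonne → £685,227.39
2 Aug – 22 Aug 2033: 21 days × 827 tonnes/day = 17,367 tonnes at £2.58/tonne → £44,806.86
23 Aug – 31 Dec 2033: 131 days × 827 tonnes/day = 108,337 tonnes at £2.84/tonne → £307,677.08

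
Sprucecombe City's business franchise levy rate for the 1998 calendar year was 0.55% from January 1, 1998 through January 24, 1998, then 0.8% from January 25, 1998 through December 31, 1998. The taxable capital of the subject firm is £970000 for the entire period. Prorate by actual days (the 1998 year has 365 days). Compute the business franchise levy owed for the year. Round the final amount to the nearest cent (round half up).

January 1 – January 24, 1998: 24 days at 0.55% → £970000 × 0.55% × 24/365 = £350.7945
January 25 – December 31, 1998: 341 days at 0.8% → £970000 × 0.8% × 341/365 = £7249.7534
Total = £7600.5479

£7600.55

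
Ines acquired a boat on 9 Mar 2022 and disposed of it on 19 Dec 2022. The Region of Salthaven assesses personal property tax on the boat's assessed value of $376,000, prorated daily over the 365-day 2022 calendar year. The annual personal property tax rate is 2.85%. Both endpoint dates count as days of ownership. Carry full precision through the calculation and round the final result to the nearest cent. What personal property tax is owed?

Days held (9 Mar – 19 Dec 2022): 286 out of 365
Tax = $376,000 × 2.85% × 286/365 = $8,396.6466

$8,396.65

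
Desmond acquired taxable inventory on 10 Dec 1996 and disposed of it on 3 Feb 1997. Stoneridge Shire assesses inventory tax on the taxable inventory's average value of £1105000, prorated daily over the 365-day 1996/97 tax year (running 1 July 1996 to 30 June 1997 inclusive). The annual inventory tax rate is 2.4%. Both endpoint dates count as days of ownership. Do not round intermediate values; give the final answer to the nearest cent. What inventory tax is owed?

£4068.82

Days held (10 Dec 1996 – 3 Feb 1997): 56 out of 365
Tax = £1105000 × 2.4% × 56/365 = £4068.8219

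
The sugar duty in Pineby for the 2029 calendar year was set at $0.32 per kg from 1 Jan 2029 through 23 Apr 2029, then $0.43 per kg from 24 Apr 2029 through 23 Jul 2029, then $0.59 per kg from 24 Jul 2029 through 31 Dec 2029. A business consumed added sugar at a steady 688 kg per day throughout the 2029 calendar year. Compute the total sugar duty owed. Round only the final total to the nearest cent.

1 Jan – 23 Apr 2029: 113 days × 688 kg/day = 77,744 kg at $0.32/kg → $24,878.08
24 Apr – 23 Jul 2029: 91 days × 688 kg/day = 62,608 kg at $0.43/kg → $26,921.44
24 Jul – 31 Dec 2029: 161 days × 688 kg/day = 110,768 kg at $0.59/kg → $65,353.12

$117,152.64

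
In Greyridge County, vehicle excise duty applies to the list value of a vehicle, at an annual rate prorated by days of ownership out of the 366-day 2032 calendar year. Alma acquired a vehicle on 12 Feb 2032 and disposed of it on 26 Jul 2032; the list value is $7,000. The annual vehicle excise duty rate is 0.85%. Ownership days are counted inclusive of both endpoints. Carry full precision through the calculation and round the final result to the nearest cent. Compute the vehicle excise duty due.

Days held (12 Feb – 26 Jul 2032): 166 out of 366
Tax = $7,000 × 0.85% × 166/366 = $26.9863

$26.99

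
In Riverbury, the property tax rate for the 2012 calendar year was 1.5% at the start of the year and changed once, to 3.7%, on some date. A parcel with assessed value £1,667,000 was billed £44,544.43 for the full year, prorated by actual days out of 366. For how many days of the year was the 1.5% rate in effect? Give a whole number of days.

171 days

Let d = days at the first rate; then 366 − d days at the second rate.
£1,667,000 × [1.5%·d + 3.7%·(366−d)] / 366 = £44,544.43
Solving gives d = 171, so the new rate took effect on 20 June 2012.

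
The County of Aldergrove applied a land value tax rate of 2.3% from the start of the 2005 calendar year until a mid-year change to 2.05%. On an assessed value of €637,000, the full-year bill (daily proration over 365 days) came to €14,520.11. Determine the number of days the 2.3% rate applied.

Let d = days at the first rate; then 365 − d days at the second rate.
€637,000 × [2.3%·d + 2.05%·(365−d)] / 365 = €14,520.11
Solving gives d = 335, so the new rate took effect on 2 December 2005.

335 days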